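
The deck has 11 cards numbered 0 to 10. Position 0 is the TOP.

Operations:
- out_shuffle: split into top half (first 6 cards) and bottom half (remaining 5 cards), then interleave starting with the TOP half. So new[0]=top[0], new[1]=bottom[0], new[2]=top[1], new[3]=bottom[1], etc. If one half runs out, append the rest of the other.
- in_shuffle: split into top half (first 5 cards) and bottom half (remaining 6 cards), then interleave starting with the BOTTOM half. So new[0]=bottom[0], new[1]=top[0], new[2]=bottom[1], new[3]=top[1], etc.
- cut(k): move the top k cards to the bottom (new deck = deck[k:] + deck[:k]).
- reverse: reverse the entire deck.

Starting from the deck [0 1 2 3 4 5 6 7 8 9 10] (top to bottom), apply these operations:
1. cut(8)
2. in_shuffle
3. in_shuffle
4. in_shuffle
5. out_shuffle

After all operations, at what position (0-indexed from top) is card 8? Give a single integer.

Answer: 3

Derivation:
After op 1 (cut(8)): [8 9 10 0 1 2 3 4 5 6 7]
After op 2 (in_shuffle): [2 8 3 9 4 10 5 0 6 1 7]
After op 3 (in_shuffle): [10 2 5 8 0 3 6 9 1 4 7]
After op 4 (in_shuffle): [3 10 6 2 9 5 1 8 4 0 7]
After op 5 (out_shuffle): [3 1 10 8 6 4 2 0 9 7 5]
Card 8 is at position 3.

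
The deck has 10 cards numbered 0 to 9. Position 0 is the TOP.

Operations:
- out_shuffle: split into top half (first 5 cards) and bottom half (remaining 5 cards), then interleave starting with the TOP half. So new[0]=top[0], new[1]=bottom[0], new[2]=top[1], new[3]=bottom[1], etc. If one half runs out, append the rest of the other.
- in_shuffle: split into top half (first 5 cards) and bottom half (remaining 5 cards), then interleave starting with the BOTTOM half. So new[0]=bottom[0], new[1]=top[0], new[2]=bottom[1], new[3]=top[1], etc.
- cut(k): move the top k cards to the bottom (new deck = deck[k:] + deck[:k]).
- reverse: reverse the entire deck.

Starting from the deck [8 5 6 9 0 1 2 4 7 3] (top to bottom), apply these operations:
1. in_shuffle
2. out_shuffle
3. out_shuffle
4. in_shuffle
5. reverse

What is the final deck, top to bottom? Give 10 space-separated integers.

After op 1 (in_shuffle): [1 8 2 5 4 6 7 9 3 0]
After op 2 (out_shuffle): [1 6 8 7 2 9 5 3 4 0]
After op 3 (out_shuffle): [1 9 6 5 8 3 7 4 2 0]
After op 4 (in_shuffle): [3 1 7 9 4 6 2 5 0 8]
After op 5 (reverse): [8 0 5 2 6 4 9 7 1 3]

Answer: 8 0 5 2 6 4 9 7 1 3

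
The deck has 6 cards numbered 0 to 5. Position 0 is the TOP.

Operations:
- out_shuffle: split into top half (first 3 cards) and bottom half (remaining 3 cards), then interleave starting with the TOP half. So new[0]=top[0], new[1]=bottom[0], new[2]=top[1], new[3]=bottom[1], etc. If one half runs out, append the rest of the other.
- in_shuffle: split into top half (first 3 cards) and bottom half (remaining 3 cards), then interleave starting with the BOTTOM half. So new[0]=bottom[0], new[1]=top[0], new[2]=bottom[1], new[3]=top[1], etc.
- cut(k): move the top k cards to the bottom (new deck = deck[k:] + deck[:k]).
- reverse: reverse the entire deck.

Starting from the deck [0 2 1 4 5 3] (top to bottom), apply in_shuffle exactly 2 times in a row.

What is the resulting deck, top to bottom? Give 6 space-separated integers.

Answer: 2 4 3 0 1 5

Derivation:
After op 1 (in_shuffle): [4 0 5 2 3 1]
After op 2 (in_shuffle): [2 4 3 0 1 5]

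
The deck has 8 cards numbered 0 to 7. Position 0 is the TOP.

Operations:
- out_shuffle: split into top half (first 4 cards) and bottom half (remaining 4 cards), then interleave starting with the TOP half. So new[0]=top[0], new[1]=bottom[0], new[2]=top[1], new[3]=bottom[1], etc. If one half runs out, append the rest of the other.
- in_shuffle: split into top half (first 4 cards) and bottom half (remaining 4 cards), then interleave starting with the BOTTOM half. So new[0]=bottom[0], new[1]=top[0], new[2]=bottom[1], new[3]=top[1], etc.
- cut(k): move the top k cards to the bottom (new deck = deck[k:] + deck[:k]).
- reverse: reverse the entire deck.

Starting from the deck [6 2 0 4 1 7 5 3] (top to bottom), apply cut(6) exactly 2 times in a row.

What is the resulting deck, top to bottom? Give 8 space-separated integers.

Answer: 1 7 5 3 6 2 0 4

Derivation:
After op 1 (cut(6)): [5 3 6 2 0 4 1 7]
After op 2 (cut(6)): [1 7 5 3 6 2 0 4]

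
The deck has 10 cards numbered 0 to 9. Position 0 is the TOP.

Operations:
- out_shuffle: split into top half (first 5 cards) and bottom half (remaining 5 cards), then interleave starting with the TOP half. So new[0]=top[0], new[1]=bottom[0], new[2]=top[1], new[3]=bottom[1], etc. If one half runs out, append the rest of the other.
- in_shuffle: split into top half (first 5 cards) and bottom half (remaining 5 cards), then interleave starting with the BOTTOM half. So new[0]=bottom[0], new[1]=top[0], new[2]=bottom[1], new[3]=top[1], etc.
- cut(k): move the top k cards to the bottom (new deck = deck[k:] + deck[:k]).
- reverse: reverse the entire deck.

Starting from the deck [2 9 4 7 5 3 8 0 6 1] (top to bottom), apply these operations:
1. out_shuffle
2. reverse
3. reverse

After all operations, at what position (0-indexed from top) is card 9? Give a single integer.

Answer: 2

Derivation:
After op 1 (out_shuffle): [2 3 9 8 4 0 7 6 5 1]
After op 2 (reverse): [1 5 6 7 0 4 8 9 3 2]
After op 3 (reverse): [2 3 9 8 4 0 7 6 5 1]
Card 9 is at position 2.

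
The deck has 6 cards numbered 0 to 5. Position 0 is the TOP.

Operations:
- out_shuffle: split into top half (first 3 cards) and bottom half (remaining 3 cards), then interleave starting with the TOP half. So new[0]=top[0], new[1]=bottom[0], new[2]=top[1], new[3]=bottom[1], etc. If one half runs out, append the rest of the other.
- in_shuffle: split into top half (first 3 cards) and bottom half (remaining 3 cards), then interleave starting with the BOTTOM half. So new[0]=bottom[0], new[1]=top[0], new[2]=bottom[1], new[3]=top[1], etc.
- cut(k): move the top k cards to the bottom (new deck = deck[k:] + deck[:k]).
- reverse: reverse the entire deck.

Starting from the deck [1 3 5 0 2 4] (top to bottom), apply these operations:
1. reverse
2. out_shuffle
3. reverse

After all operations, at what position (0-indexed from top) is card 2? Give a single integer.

Answer: 3

Derivation:
After op 1 (reverse): [4 2 0 5 3 1]
After op 2 (out_shuffle): [4 5 2 3 0 1]
After op 3 (reverse): [1 0 3 2 5 4]
Card 2 is at position 3.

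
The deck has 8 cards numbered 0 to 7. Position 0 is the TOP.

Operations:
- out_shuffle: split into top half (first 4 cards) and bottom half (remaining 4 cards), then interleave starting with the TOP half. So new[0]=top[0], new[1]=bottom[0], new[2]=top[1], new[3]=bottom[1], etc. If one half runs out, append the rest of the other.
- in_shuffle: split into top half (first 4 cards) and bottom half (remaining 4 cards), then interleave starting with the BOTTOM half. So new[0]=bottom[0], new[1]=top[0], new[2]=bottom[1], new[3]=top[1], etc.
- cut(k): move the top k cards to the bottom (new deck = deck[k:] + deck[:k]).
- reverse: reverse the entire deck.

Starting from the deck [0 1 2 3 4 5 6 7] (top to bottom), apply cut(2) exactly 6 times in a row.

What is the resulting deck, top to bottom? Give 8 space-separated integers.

After op 1 (cut(2)): [2 3 4 5 6 7 0 1]
After op 2 (cut(2)): [4 5 6 7 0 1 2 3]
After op 3 (cut(2)): [6 7 0 1 2 3 4 5]
After op 4 (cut(2)): [0 1 2 3 4 5 6 7]
After op 5 (cut(2)): [2 3 4 5 6 7 0 1]
After op 6 (cut(2)): [4 5 6 7 0 1 2 3]

Answer: 4 5 6 7 0 1 2 3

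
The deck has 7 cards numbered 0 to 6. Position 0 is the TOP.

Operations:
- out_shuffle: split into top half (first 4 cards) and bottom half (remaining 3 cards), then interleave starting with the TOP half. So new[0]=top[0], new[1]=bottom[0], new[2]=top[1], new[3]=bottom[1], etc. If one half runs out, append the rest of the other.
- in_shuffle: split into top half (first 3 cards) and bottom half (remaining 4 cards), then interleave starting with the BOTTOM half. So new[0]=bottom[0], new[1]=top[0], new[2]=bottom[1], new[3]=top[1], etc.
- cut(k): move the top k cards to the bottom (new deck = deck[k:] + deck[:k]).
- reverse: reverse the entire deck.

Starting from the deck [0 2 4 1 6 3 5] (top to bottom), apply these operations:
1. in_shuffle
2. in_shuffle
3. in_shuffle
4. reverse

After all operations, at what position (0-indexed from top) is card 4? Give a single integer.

After op 1 (in_shuffle): [1 0 6 2 3 4 5]
After op 2 (in_shuffle): [2 1 3 0 4 6 5]
After op 3 (in_shuffle): [0 2 4 1 6 3 5]
After op 4 (reverse): [5 3 6 1 4 2 0]
Card 4 is at position 4.

Answer: 4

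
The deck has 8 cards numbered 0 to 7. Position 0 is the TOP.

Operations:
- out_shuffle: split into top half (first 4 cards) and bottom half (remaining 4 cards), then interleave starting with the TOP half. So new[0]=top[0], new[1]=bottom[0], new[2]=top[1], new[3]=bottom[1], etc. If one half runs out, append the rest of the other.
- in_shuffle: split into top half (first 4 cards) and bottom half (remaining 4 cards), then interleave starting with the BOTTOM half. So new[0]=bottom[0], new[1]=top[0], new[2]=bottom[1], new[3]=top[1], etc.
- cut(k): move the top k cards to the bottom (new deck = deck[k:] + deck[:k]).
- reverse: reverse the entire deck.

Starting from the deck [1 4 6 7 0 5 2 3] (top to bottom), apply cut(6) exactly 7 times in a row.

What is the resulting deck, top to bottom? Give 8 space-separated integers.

After op 1 (cut(6)): [2 3 1 4 6 7 0 5]
After op 2 (cut(6)): [0 5 2 3 1 4 6 7]
After op 3 (cut(6)): [6 7 0 5 2 3 1 4]
After op 4 (cut(6)): [1 4 6 7 0 5 2 3]
After op 5 (cut(6)): [2 3 1 4 6 7 0 5]
After op 6 (cut(6)): [0 5 2 3 1 4 6 7]
After op 7 (cut(6)): [6 7 0 5 2 3 1 4]

Answer: 6 7 0 5 2 3 1 4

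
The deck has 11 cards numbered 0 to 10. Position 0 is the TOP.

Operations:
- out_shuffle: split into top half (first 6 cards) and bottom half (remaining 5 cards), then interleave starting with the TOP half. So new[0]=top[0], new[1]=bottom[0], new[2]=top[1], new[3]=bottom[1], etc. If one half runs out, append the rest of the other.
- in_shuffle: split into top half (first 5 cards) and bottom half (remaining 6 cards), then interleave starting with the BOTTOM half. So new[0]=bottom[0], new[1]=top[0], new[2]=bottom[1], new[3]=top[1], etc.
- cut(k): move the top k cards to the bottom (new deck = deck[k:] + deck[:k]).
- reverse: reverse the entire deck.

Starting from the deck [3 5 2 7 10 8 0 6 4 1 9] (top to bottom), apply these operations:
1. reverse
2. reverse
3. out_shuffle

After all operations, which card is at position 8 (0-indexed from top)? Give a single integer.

After op 1 (reverse): [9 1 4 6 0 8 10 7 2 5 3]
After op 2 (reverse): [3 5 2 7 10 8 0 6 4 1 9]
After op 3 (out_shuffle): [3 0 5 6 2 4 7 1 10 9 8]
Position 8: card 10.

Answer: 10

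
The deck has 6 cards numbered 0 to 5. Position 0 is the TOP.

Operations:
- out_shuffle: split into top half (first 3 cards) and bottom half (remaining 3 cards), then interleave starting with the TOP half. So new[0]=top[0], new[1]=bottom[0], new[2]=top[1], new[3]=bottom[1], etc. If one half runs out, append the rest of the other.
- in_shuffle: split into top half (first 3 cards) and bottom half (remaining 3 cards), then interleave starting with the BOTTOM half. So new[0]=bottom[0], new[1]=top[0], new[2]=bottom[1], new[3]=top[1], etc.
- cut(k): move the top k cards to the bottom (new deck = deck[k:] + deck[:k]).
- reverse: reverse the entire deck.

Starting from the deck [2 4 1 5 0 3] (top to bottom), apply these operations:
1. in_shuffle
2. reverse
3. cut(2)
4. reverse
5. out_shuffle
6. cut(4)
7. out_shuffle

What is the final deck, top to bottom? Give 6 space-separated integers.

After op 1 (in_shuffle): [5 2 0 4 3 1]
After op 2 (reverse): [1 3 4 0 2 5]
After op 3 (cut(2)): [4 0 2 5 1 3]
After op 4 (reverse): [3 1 5 2 0 4]
After op 5 (out_shuffle): [3 2 1 0 5 4]
After op 6 (cut(4)): [5 4 3 2 1 0]
After op 7 (out_shuffle): [5 2 4 1 3 0]

Answer: 5 2 4 1 3 0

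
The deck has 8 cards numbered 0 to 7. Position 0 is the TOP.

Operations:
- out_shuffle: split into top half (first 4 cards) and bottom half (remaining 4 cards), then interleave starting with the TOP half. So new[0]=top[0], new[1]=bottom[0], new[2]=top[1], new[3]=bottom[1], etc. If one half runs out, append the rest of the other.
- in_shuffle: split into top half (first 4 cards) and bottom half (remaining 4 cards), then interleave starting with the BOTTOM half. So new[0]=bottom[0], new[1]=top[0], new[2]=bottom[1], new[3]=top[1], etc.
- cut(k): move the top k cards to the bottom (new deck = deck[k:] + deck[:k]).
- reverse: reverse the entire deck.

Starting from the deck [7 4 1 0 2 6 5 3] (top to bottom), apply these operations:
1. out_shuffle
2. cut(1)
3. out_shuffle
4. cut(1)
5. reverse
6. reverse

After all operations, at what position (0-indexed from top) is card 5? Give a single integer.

After op 1 (out_shuffle): [7 2 4 6 1 5 0 3]
After op 2 (cut(1)): [2 4 6 1 5 0 3 7]
After op 3 (out_shuffle): [2 5 4 0 6 3 1 7]
After op 4 (cut(1)): [5 4 0 6 3 1 7 2]
After op 5 (reverse): [2 7 1 3 6 0 4 5]
After op 6 (reverse): [5 4 0 6 3 1 7 2]
Card 5 is at position 0.

Answer: 0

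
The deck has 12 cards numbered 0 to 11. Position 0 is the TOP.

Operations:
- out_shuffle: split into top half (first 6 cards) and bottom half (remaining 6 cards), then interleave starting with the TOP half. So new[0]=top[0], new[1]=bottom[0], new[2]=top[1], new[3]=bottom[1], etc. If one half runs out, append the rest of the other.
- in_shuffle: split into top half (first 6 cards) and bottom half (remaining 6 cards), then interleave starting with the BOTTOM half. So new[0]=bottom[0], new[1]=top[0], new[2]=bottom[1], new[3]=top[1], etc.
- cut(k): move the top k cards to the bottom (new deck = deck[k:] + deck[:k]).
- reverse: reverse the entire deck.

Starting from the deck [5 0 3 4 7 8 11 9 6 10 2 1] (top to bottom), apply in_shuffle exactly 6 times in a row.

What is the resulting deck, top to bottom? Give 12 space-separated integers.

After op 1 (in_shuffle): [11 5 9 0 6 3 10 4 2 7 1 8]
After op 2 (in_shuffle): [10 11 4 5 2 9 7 0 1 6 8 3]
After op 3 (in_shuffle): [7 10 0 11 1 4 6 5 8 2 3 9]
After op 4 (in_shuffle): [6 7 5 10 8 0 2 11 3 1 9 4]
After op 5 (in_shuffle): [2 6 11 7 3 5 1 10 9 8 4 0]
After op 6 (in_shuffle): [1 2 10 6 9 11 8 7 4 3 0 5]

Answer: 1 2 10 6 9 11 8 7 4 3 0 5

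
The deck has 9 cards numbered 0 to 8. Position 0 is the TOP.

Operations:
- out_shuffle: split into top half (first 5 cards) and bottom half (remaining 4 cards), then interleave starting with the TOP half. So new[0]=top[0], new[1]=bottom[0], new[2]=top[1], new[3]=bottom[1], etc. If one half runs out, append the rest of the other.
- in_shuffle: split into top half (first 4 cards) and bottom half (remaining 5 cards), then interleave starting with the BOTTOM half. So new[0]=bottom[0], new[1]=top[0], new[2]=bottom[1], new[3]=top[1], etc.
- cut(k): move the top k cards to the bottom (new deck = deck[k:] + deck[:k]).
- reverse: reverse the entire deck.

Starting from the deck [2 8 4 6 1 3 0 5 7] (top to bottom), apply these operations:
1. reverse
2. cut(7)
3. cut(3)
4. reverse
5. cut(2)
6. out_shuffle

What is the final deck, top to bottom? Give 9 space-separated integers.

After op 1 (reverse): [7 5 0 3 1 6 4 8 2]
After op 2 (cut(7)): [8 2 7 5 0 3 1 6 4]
After op 3 (cut(3)): [5 0 3 1 6 4 8 2 7]
After op 4 (reverse): [7 2 8 4 6 1 3 0 5]
After op 5 (cut(2)): [8 4 6 1 3 0 5 7 2]
After op 6 (out_shuffle): [8 0 4 5 6 7 1 2 3]

Answer: 8 0 4 5 6 7 1 2 3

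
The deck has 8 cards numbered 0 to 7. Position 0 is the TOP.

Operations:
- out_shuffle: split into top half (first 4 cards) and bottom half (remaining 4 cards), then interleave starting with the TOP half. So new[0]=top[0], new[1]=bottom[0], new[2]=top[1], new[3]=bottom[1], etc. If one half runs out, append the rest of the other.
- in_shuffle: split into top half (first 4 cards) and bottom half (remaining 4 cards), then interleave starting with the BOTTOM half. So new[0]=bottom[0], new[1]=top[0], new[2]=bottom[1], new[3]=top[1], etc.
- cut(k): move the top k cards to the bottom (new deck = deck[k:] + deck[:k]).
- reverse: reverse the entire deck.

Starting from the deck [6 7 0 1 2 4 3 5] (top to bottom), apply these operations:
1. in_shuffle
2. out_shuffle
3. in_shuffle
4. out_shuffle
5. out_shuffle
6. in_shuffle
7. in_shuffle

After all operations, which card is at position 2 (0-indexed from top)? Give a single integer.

After op 1 (in_shuffle): [2 6 4 7 3 0 5 1]
After op 2 (out_shuffle): [2 3 6 0 4 5 7 1]
After op 3 (in_shuffle): [4 2 5 3 7 6 1 0]
After op 4 (out_shuffle): [4 7 2 6 5 1 3 0]
After op 5 (out_shuffle): [4 5 7 1 2 3 6 0]
After op 6 (in_shuffle): [2 4 3 5 6 7 0 1]
After op 7 (in_shuffle): [6 2 7 4 0 3 1 5]
Position 2: card 7.

Answer: 7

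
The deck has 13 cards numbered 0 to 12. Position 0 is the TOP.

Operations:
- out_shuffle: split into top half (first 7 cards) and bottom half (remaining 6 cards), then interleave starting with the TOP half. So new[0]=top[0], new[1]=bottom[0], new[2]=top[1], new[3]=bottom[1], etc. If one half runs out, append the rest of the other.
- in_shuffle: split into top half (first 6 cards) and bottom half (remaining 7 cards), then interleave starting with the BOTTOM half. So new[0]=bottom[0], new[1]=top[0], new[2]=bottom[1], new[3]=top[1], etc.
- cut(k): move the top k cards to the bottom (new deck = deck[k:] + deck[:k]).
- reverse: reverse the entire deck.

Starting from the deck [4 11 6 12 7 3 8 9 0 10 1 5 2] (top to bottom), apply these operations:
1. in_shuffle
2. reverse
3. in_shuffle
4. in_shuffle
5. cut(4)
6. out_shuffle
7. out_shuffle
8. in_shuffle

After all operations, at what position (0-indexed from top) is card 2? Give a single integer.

Answer: 6

Derivation:
After op 1 (in_shuffle): [8 4 9 11 0 6 10 12 1 7 5 3 2]
After op 2 (reverse): [2 3 5 7 1 12 10 6 0 11 9 4 8]
After op 3 (in_shuffle): [10 2 6 3 0 5 11 7 9 1 4 12 8]
After op 4 (in_shuffle): [11 10 7 2 9 6 1 3 4 0 12 5 8]
After op 5 (cut(4)): [9 6 1 3 4 0 12 5 8 11 10 7 2]
After op 6 (out_shuffle): [9 5 6 8 1 11 3 10 4 7 0 2 12]
After op 7 (out_shuffle): [9 10 5 4 6 7 8 0 1 2 11 12 3]
After op 8 (in_shuffle): [8 9 0 10 1 5 2 4 11 6 12 7 3]
Card 2 is at position 6.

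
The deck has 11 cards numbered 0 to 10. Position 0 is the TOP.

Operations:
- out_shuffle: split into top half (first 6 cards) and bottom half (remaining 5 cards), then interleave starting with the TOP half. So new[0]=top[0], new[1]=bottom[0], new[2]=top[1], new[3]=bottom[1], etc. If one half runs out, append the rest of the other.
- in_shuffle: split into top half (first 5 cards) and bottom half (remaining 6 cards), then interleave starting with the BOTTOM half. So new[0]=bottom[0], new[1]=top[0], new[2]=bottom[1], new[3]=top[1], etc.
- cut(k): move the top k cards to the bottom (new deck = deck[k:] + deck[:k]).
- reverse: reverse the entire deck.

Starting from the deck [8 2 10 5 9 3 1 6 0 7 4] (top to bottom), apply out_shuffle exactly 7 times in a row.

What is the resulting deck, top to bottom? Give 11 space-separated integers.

After op 1 (out_shuffle): [8 1 2 6 10 0 5 7 9 4 3]
After op 2 (out_shuffle): [8 5 1 7 2 9 6 4 10 3 0]
After op 3 (out_shuffle): [8 6 5 4 1 10 7 3 2 0 9]
After op 4 (out_shuffle): [8 7 6 3 5 2 4 0 1 9 10]
After op 5 (out_shuffle): [8 4 7 0 6 1 3 9 5 10 2]
After op 6 (out_shuffle): [8 3 4 9 7 5 0 10 6 2 1]
After op 7 (out_shuffle): [8 0 3 10 4 6 9 2 7 1 5]

Answer: 8 0 3 10 4 6 9 2 7 1 5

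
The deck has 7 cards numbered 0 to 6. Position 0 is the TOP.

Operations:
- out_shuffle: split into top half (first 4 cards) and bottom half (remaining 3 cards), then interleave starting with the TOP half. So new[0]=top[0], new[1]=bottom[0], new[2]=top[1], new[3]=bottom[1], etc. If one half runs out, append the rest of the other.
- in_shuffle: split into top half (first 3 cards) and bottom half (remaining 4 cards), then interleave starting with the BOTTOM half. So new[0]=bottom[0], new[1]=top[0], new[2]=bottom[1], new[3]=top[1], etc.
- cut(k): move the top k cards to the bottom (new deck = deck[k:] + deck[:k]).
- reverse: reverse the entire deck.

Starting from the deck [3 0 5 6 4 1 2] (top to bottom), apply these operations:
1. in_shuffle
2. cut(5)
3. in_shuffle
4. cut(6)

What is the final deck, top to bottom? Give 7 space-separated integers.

Answer: 1 3 5 4 2 0 6

Derivation:
After op 1 (in_shuffle): [6 3 4 0 1 5 2]
After op 2 (cut(5)): [5 2 6 3 4 0 1]
After op 3 (in_shuffle): [3 5 4 2 0 6 1]
After op 4 (cut(6)): [1 3 5 4 2 0 6]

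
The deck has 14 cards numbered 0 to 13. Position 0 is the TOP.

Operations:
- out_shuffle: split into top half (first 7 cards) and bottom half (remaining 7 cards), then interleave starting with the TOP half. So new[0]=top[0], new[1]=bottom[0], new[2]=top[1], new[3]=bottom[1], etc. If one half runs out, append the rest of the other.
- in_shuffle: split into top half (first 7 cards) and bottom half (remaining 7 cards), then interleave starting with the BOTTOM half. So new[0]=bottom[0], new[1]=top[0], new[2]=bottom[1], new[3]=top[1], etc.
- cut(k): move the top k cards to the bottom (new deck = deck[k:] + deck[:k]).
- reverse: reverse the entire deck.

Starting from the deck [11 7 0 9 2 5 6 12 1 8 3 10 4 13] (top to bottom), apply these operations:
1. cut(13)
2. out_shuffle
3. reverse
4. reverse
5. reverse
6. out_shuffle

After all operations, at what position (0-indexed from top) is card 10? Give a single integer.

Answer: 4

Derivation:
After op 1 (cut(13)): [13 11 7 0 9 2 5 6 12 1 8 3 10 4]
After op 2 (out_shuffle): [13 6 11 12 7 1 0 8 9 3 2 10 5 4]
After op 3 (reverse): [4 5 10 2 3 9 8 0 1 7 12 11 6 13]
After op 4 (reverse): [13 6 11 12 7 1 0 8 9 3 2 10 5 4]
After op 5 (reverse): [4 5 10 2 3 9 8 0 1 7 12 11 6 13]
After op 6 (out_shuffle): [4 0 5 1 10 7 2 12 3 11 9 6 8 13]
Card 10 is at position 4.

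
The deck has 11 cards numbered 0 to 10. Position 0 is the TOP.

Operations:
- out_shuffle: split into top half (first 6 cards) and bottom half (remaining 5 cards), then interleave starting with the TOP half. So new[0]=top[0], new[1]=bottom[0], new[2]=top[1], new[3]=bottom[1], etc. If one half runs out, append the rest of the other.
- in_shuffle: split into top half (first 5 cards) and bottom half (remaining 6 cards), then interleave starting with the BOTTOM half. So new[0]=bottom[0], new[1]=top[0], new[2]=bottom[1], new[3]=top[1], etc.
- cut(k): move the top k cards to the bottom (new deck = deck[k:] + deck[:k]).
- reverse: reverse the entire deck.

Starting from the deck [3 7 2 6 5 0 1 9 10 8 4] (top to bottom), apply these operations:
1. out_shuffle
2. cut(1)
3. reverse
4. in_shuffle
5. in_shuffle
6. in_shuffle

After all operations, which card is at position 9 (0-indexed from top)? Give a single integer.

Answer: 5

Derivation:
After op 1 (out_shuffle): [3 1 7 9 2 10 6 8 5 4 0]
After op 2 (cut(1)): [1 7 9 2 10 6 8 5 4 0 3]
After op 3 (reverse): [3 0 4 5 8 6 10 2 9 7 1]
After op 4 (in_shuffle): [6 3 10 0 2 4 9 5 7 8 1]
After op 5 (in_shuffle): [4 6 9 3 5 10 7 0 8 2 1]
After op 6 (in_shuffle): [10 4 7 6 0 9 8 3 2 5 1]
Position 9: card 5.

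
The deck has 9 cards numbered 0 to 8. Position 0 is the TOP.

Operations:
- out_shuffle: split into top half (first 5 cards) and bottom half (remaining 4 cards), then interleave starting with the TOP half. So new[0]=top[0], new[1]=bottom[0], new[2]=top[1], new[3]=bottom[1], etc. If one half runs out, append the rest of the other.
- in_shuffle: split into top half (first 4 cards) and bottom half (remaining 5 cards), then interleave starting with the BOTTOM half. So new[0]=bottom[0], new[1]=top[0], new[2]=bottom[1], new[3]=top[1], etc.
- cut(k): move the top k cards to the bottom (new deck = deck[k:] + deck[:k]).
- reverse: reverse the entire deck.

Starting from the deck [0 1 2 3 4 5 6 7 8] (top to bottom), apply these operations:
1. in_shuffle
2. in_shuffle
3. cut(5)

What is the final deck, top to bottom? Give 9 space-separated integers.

Answer: 5 3 1 8 6 4 2 0 7

Derivation:
After op 1 (in_shuffle): [4 0 5 1 6 2 7 3 8]
After op 2 (in_shuffle): [6 4 2 0 7 5 3 1 8]
After op 3 (cut(5)): [5 3 1 8 6 4 2 0 7]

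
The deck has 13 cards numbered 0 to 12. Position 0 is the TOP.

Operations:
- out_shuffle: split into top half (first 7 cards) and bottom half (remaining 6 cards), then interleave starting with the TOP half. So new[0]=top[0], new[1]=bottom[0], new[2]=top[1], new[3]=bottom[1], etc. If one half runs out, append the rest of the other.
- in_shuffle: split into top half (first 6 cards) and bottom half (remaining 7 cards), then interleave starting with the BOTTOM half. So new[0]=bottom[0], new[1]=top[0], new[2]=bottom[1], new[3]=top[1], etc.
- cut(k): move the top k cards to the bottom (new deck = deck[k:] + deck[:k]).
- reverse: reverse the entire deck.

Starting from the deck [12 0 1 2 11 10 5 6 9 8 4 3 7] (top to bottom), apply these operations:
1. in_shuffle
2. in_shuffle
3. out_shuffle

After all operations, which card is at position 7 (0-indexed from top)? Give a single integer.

After op 1 (in_shuffle): [5 12 6 0 9 1 8 2 4 11 3 10 7]
After op 2 (in_shuffle): [8 5 2 12 4 6 11 0 3 9 10 1 7]
After op 3 (out_shuffle): [8 0 5 3 2 9 12 10 4 1 6 7 11]
Position 7: card 10.

Answer: 10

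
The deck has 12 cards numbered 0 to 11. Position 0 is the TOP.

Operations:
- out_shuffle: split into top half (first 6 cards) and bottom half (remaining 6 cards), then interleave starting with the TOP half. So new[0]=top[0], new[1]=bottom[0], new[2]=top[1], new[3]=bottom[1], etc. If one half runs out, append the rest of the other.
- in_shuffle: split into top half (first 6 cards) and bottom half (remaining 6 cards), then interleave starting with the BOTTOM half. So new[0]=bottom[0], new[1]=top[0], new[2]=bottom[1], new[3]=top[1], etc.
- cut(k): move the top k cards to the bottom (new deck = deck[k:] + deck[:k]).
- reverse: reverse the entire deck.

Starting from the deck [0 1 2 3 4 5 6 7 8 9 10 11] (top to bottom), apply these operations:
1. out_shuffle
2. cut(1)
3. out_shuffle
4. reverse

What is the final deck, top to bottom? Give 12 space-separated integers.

After op 1 (out_shuffle): [0 6 1 7 2 8 3 9 4 10 5 11]
After op 2 (cut(1)): [6 1 7 2 8 3 9 4 10 5 11 0]
After op 3 (out_shuffle): [6 9 1 4 7 10 2 5 8 11 3 0]
After op 4 (reverse): [0 3 11 8 5 2 10 7 4 1 9 6]

Answer: 0 3 11 8 5 2 10 7 4 1 9 6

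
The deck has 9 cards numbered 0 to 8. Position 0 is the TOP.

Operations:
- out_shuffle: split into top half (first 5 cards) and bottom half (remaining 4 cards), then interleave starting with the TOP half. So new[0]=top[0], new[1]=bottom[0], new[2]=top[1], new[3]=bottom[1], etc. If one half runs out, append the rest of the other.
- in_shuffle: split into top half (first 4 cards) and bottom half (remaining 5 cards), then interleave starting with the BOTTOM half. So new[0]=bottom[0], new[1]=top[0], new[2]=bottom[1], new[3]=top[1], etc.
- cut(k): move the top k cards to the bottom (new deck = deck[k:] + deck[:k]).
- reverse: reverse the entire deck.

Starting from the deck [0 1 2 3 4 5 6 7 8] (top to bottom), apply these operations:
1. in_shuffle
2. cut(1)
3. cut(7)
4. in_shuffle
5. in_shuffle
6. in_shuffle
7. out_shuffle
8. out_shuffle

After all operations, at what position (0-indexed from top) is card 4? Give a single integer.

After op 1 (in_shuffle): [4 0 5 1 6 2 7 3 8]
After op 2 (cut(1)): [0 5 1 6 2 7 3 8 4]
After op 3 (cut(7)): [8 4 0 5 1 6 2 7 3]
After op 4 (in_shuffle): [1 8 6 4 2 0 7 5 3]
After op 5 (in_shuffle): [2 1 0 8 7 6 5 4 3]
After op 6 (in_shuffle): [7 2 6 1 5 0 4 8 3]
After op 7 (out_shuffle): [7 0 2 4 6 8 1 3 5]
After op 8 (out_shuffle): [7 8 0 1 2 3 4 5 6]
Card 4 is at position 6.

Answer: 6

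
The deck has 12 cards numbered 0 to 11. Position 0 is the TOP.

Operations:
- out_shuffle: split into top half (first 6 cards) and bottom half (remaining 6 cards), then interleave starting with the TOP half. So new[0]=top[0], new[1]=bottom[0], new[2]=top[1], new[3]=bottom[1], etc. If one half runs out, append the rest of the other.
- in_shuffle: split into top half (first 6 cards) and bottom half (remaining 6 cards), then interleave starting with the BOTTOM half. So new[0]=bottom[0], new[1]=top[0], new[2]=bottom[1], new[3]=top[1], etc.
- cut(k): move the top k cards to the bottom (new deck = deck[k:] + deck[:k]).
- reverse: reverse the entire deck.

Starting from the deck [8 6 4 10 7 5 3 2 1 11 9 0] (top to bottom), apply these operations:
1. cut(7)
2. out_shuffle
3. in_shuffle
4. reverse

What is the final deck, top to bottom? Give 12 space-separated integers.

Answer: 10 3 11 8 4 5 1 0 6 7 2 9

Derivation:
After op 1 (cut(7)): [2 1 11 9 0 8 6 4 10 7 5 3]
After op 2 (out_shuffle): [2 6 1 4 11 10 9 7 0 5 8 3]
After op 3 (in_shuffle): [9 2 7 6 0 1 5 4 8 11 3 10]
After op 4 (reverse): [10 3 11 8 4 5 1 0 6 7 2 9]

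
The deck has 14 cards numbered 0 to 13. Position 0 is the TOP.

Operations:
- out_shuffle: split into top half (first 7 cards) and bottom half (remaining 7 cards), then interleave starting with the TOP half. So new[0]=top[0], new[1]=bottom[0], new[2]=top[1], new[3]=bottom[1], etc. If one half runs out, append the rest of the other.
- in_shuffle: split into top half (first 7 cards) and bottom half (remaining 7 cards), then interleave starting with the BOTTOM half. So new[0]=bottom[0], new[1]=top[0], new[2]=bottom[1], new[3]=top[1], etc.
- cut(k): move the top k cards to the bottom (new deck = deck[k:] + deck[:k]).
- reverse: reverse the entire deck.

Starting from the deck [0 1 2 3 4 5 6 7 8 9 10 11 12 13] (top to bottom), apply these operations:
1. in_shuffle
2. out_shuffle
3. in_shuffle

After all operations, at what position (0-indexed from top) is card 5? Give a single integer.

After op 1 (in_shuffle): [7 0 8 1 9 2 10 3 11 4 12 5 13 6]
After op 2 (out_shuffle): [7 3 0 11 8 4 1 12 9 5 2 13 10 6]
After op 3 (in_shuffle): [12 7 9 3 5 0 2 11 13 8 10 4 6 1]
Card 5 is at position 4.

Answer: 4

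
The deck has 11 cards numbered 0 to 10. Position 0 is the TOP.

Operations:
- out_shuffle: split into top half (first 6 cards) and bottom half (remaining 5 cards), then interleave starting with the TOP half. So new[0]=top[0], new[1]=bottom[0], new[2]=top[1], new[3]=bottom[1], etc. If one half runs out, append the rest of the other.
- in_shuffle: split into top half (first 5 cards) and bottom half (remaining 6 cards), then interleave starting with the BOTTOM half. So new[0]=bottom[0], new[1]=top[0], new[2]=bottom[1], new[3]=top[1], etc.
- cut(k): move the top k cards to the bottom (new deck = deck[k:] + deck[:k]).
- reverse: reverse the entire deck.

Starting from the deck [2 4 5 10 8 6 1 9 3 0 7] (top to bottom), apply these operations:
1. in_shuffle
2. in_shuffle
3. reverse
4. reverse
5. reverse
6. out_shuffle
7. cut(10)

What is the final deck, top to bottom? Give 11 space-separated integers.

After op 1 (in_shuffle): [6 2 1 4 9 5 3 10 0 8 7]
After op 2 (in_shuffle): [5 6 3 2 10 1 0 4 8 9 7]
After op 3 (reverse): [7 9 8 4 0 1 10 2 3 6 5]
After op 4 (reverse): [5 6 3 2 10 1 0 4 8 9 7]
After op 5 (reverse): [7 9 8 4 0 1 10 2 3 6 5]
After op 6 (out_shuffle): [7 10 9 2 8 3 4 6 0 5 1]
After op 7 (cut(10)): [1 7 10 9 2 8 3 4 6 0 5]

Answer: 1 7 10 9 2 8 3 4 6 0 5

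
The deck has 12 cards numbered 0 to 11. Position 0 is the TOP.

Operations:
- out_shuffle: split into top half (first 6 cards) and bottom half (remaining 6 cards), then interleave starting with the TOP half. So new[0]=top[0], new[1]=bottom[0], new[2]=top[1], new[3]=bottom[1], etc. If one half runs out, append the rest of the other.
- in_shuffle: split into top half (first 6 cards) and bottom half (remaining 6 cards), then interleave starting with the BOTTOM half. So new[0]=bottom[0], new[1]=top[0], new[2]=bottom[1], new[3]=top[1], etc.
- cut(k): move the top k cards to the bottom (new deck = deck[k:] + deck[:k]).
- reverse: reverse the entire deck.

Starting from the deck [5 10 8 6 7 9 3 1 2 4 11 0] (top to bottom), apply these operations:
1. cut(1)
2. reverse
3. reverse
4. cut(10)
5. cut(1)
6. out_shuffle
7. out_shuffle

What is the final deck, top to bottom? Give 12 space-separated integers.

After op 1 (cut(1)): [10 8 6 7 9 3 1 2 4 11 0 5]
After op 2 (reverse): [5 0 11 4 2 1 3 9 7 6 8 10]
After op 3 (reverse): [10 8 6 7 9 3 1 2 4 11 0 5]
After op 4 (cut(10)): [0 5 10 8 6 7 9 3 1 2 4 11]
After op 5 (cut(1)): [5 10 8 6 7 9 3 1 2 4 11 0]
After op 6 (out_shuffle): [5 3 10 1 8 2 6 4 7 11 9 0]
After op 7 (out_shuffle): [5 6 3 4 10 7 1 11 8 9 2 0]

Answer: 5 6 3 4 10 7 1 11 8 9 2 0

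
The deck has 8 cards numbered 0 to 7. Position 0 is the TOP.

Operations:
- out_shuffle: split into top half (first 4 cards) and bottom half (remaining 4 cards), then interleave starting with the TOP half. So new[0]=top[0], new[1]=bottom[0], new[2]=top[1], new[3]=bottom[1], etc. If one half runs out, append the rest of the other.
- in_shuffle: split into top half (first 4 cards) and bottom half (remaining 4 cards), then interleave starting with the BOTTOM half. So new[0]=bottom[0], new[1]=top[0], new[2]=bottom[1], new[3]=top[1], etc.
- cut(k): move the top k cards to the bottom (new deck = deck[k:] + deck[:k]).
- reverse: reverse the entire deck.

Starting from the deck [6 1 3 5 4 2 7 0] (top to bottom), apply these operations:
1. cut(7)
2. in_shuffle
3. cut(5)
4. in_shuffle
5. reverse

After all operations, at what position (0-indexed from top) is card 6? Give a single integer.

Answer: 3

Derivation:
After op 1 (cut(7)): [0 6 1 3 5 4 2 7]
After op 2 (in_shuffle): [5 0 4 6 2 1 7 3]
After op 3 (cut(5)): [1 7 3 5 0 4 6 2]
After op 4 (in_shuffle): [0 1 4 7 6 3 2 5]
After op 5 (reverse): [5 2 3 6 7 4 1 0]
Card 6 is at position 3.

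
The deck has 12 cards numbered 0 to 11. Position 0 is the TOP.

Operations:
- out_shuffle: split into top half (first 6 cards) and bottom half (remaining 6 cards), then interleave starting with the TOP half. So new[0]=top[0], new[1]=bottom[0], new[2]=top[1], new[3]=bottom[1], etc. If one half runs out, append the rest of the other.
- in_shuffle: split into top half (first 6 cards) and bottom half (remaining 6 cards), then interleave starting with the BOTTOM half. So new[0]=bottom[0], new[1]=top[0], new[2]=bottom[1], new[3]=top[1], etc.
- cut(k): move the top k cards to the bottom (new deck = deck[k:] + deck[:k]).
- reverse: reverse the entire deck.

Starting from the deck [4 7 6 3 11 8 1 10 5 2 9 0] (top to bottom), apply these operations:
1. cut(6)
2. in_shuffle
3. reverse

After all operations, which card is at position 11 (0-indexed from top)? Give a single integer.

Answer: 4

Derivation:
After op 1 (cut(6)): [1 10 5 2 9 0 4 7 6 3 11 8]
After op 2 (in_shuffle): [4 1 7 10 6 5 3 2 11 9 8 0]
After op 3 (reverse): [0 8 9 11 2 3 5 6 10 7 1 4]
Position 11: card 4.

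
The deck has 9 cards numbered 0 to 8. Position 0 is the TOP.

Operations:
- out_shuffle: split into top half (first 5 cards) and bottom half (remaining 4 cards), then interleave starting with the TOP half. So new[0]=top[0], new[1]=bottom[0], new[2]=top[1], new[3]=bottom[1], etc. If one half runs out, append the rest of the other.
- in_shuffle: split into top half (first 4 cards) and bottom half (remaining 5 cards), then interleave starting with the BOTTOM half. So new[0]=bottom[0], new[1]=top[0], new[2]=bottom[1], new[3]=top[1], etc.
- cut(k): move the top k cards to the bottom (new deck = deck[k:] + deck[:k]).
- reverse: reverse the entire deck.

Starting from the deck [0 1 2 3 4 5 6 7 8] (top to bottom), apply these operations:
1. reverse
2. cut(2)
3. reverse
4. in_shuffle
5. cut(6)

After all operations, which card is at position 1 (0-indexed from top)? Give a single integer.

After op 1 (reverse): [8 7 6 5 4 3 2 1 0]
After op 2 (cut(2)): [6 5 4 3 2 1 0 8 7]
After op 3 (reverse): [7 8 0 1 2 3 4 5 6]
After op 4 (in_shuffle): [2 7 3 8 4 0 5 1 6]
After op 5 (cut(6)): [5 1 6 2 7 3 8 4 0]
Position 1: card 1.

Answer: 1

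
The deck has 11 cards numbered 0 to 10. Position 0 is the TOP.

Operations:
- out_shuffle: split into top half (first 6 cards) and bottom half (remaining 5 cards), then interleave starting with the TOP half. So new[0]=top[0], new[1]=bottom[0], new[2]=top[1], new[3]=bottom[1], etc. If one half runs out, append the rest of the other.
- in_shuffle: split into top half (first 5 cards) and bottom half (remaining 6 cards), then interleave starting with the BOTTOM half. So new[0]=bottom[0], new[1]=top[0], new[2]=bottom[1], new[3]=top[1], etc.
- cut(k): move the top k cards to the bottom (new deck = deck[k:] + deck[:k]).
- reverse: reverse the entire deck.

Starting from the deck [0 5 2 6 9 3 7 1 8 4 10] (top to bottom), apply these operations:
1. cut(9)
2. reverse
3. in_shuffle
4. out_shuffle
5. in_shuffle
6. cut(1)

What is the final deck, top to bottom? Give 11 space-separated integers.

Answer: 6 1 0 9 8 5 3 4 2 7 10

Derivation:
After op 1 (cut(9)): [4 10 0 5 2 6 9 3 7 1 8]
After op 2 (reverse): [8 1 7 3 9 6 2 5 0 10 4]
After op 3 (in_shuffle): [6 8 2 1 5 7 0 3 10 9 4]
After op 4 (out_shuffle): [6 0 8 3 2 10 1 9 5 4 7]
After op 5 (in_shuffle): [10 6 1 0 9 8 5 3 4 2 7]
After op 6 (cut(1)): [6 1 0 9 8 5 3 4 2 7 10]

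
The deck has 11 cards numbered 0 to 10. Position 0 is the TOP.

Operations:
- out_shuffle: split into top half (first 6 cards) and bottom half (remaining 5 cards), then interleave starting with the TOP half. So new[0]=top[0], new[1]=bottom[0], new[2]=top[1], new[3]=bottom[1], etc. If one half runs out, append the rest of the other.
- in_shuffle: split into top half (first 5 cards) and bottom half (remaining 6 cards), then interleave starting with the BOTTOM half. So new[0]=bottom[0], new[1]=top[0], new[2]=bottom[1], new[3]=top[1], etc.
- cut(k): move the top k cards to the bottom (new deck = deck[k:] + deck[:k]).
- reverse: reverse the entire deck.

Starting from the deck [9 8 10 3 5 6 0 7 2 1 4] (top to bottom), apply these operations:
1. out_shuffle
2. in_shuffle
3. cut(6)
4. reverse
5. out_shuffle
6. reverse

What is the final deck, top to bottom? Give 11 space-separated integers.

Answer: 2 5 9 7 3 4 0 10 1 6 8

Derivation:
After op 1 (out_shuffle): [9 0 8 7 10 2 3 1 5 4 6]
After op 2 (in_shuffle): [2 9 3 0 1 8 5 7 4 10 6]
After op 3 (cut(6)): [5 7 4 10 6 2 9 3 0 1 8]
After op 4 (reverse): [8 1 0 3 9 2 6 10 4 7 5]
After op 5 (out_shuffle): [8 6 1 10 0 4 3 7 9 5 2]
After op 6 (reverse): [2 5 9 7 3 4 0 10 1 6 8]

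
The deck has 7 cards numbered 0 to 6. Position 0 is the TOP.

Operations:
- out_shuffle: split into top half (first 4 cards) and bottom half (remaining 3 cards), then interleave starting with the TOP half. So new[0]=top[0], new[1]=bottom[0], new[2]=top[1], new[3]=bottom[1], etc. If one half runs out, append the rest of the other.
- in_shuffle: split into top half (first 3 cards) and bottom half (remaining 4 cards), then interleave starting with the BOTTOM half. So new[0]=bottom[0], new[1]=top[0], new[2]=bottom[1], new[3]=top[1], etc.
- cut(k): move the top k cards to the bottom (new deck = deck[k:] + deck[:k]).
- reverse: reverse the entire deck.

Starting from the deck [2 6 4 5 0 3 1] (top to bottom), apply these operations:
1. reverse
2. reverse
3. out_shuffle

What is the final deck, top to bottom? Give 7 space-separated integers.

Answer: 2 0 6 3 4 1 5

Derivation:
After op 1 (reverse): [1 3 0 5 4 6 2]
After op 2 (reverse): [2 6 4 5 0 3 1]
After op 3 (out_shuffle): [2 0 6 3 4 1 5]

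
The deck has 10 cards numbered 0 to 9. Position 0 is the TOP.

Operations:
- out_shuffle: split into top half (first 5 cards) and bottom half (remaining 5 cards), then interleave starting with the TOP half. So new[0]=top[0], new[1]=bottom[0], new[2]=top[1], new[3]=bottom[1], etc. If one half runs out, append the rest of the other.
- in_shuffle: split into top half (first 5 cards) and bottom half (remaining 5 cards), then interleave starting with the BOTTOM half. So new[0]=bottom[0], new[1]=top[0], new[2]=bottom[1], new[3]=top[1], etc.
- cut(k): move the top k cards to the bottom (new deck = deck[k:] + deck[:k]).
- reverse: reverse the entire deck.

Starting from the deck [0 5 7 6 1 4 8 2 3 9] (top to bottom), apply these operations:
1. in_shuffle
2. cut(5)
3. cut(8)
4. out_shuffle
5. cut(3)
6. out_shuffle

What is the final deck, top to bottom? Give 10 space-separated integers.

Answer: 1 6 7 8 4 5 3 9 0 2

Derivation:
After op 1 (in_shuffle): [4 0 8 5 2 7 3 6 9 1]
After op 2 (cut(5)): [7 3 6 9 1 4 0 8 5 2]
After op 3 (cut(8)): [5 2 7 3 6 9 1 4 0 8]
After op 4 (out_shuffle): [5 9 2 1 7 4 3 0 6 8]
After op 5 (cut(3)): [1 7 4 3 0 6 8 5 9 2]
After op 6 (out_shuffle): [1 6 7 8 4 5 3 9 0 2]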